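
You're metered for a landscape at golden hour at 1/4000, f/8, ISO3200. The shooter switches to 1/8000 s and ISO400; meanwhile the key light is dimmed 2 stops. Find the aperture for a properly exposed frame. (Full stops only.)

Scene light: 2 stops darker.
Shutter speed: 1/4000 → 1/8000 — 1 stop faster (darker).
ISO: 3200 → 1600 → 800 → 400 — 3 stops lower (darker).
Net so far: 6 stops darker. Aperture: f/8 → f/5.6 → f/4 → f/2.8 → f/2 → f/1.4 → f/1.0.

f/1.0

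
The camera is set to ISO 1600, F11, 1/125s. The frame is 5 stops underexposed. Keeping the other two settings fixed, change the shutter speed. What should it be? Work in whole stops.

Underexposed by 5 stops → need 5 stops brighter.
Shutter speed: 1/125 → 1/60 → 1/30 → 1/15 → 1/8 → 1/4.

1/4s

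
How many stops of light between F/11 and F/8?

1 stop

f/11 → f/8 — count the steps: 1 stop.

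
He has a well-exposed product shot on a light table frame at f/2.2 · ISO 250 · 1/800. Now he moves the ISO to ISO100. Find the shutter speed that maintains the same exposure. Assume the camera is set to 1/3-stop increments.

ISO: 250 → 200 → 160 → 125 → 100 — 1 1/3 stops lower (darker).
Need 1 1/3 stops brighter from the shutter speed: 1/800 → 1/640 → 1/500 → 1/400 → 1/320.

1/320s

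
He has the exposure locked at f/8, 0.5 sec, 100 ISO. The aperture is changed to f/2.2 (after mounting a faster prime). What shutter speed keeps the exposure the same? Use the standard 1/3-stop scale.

1/25s

Aperture: f/8 → f/7.1 → f/6.3 → f/5.6 → f/5 → f/4.5 → f/4 → f/3.5 → f/3.2 → f/2.8 → f/2.5 → f/2.2 — 3 2/3 stops wider (brighter).
Need 3 2/3 stops darker from the shutter speed: 0.5 → 0.4 → 0.3 → 1/4 → 1/5 → 1/6 → 1/8 → 1/10 → 1/13 → 1/15 → 1/20 → 1/25.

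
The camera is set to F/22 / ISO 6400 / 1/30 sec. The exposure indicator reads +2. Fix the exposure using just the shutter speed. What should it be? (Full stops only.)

Overexposed by 2 stops → need 2 stops darker.
Shutter speed: 1/30 → 1/60 → 1/125.

1/125s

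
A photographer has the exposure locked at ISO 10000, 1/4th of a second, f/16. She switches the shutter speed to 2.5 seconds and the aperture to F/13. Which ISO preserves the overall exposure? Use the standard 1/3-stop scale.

Shutter speed: 1/4 → 0.3 → 0.4 → 0.5 → 0.6 → 0.8 → 1 → 1.3 → 1.6 → 2 → 2.5 — 3 1/3 stops slower (brighter).
Aperture: f/16 → f/14 → f/13 — 2/3 stop wider (brighter).
Net change so far: 4 stops brighter. Offset with the ISO: 10000 → 8000 → 6400 → 5000 → 4000 → 3200 → 2500 → 2000 → 1600 → 1250 → 1000 → 800 → 640.

ISO 640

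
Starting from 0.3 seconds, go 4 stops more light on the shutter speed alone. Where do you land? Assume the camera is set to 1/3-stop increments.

Shutter speed: 0.3 → 0.4 → 0.5 → 0.6 → 0.8 → 1 → 1.3 → 1.6 → 2 → 2.5 → 3.2 → 4 → 5 — 4 stops slower (brighter).

5 s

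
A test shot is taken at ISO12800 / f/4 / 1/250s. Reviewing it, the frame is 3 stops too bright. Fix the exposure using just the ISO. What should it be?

Overexposed by 3 stops → need 3 stops darker.
ISO: 12800 → 6400 → 3200 → 1600.

ISO 1600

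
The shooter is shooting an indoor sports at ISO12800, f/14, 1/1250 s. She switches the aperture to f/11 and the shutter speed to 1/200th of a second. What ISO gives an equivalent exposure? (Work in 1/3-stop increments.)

Aperture: f/14 → f/13 → f/11 — 2/3 stop opened up (brighter).
Shutter speed: 1/1250 → 1/1000 → 1/800 → 1/640 → 1/500 → 1/400 → 1/320 → 1/250 → 1/200 — 2 2/3 stops slower (brighter).
Net change so far: 3 1/3 stops brighter. Offset with the ISO: 12800 → 10000 → 8000 → 6400 → 5000 → 4000 → 3200 → 2500 → 2000 → 1600 → 1250.

ISO 1250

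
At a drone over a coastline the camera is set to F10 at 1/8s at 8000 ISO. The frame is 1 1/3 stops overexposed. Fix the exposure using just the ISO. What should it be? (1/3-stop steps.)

Overexposed by 1 1/3 stops → need 1 1/3 stops darker.
ISO: 8000 → 6400 → 5000 → 4000 → 3200.

ISO 3200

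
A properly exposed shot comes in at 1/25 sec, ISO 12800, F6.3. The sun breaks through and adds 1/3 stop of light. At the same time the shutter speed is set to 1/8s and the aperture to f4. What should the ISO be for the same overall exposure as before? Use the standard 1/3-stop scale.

Scene light: 1/3 stop brighter.
Shutter speed: 1/25 → 1/20 → 1/15 → 1/13 → 1/10 → 1/8 — 1 2/3 stops longer (brighter).
Aperture: f/6.3 → f/5.6 → f/5 → f/4.5 → f/4 — 1 1/3 stops opened up (brighter).
Net so far: 3 1/3 stops brighter. ISO: 12800 → 10000 → 8000 → 6400 → 5000 → 4000 → 3200 → 2500 → 2000 → 1600 → 1250.

ISO 1250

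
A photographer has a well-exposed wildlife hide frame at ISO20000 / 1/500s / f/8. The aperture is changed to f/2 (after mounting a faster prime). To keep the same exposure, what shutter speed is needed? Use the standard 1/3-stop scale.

Aperture: f/8 → f/7.1 → f/6.3 → f/5.6 → f/5 → f/4.5 → f/4 → f/3.5 → f/3.2 → f/2.8 → f/2.5 → f/2.2 → f/2 — 4 stops opened up (brighter).
Need 4 stops darker from the shutter speed: 1/500 → 1/640 → 1/800 → 1/1000 → 1/1250 → 1/1600 → 1/2000 → 1/2500 → 1/3200 → 1/4000 → 1/5000 → 1/6400 → 1/8000.

1/8000s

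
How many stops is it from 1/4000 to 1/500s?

1/4000 → 1/2000 → 1/1000 → 1/500 — count the steps: 3 stops.

3 stops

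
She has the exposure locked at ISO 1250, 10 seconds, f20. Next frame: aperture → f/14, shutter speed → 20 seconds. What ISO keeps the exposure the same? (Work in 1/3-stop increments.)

ISO 320

Aperture: f/20 → f/18 → f/16 → f/14 — 1 stop wider (brighter).
Shutter speed: 10 → 13 → 15 → 20 — 1 stop slower (brighter).
Net change so far: 2 stops brighter. Offset with the ISO: 1250 → 1000 → 800 → 640 → 500 → 400 → 320.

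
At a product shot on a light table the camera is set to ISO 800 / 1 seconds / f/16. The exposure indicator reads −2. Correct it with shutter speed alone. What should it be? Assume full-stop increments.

Underexposed by 2 stops → need 2 stops brighter.
Shutter speed: 1 → 2 → 4.

4 s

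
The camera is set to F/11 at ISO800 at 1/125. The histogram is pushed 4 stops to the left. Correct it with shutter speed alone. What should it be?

Underexposed by 4 stops → need 4 stops brighter.
Shutter speed: 1/125 → 1/60 → 1/30 → 1/15 → 1/8.

1/8s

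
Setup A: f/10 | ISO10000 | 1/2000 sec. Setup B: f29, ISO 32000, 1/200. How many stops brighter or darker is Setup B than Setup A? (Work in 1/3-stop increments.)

Aperture: f/10 → f/11 → f/13 → f/14 → f/16 → f/18 → f/20 → f/22 → f/25 → f/29 — 3 stops narrower (darker).
Shutter speed: 1/2000 → 1/1600 → 1/1250 → 1/1000 → 1/800 → 1/640 → 1/500 → 1/400 → 1/320 → 1/250 → 1/200 — 3 1/3 stops longer (brighter).
ISO: 10000 → 12800 → 16000 → 20000 → 25600 → 32000 — 1 2/3 stops raised (brighter).
Net: −3 +3 1/3 +1 2/3 = +2 stops.

2 stops brighter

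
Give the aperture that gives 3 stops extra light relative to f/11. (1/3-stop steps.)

Aperture: f/11 → f/10 → f/9 → f/8 → f/7.1 → f/6.3 → f/5.6 → f/5 → f/4.5 → f/4 — 3 stops wider (brighter).

f/4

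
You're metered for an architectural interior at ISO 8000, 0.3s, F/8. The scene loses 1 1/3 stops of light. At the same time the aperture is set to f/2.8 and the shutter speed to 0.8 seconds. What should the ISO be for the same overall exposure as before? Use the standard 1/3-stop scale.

ISO 1000

Scene light: 1 1/3 stops darker.
Aperture: f/8 → f/7.1 → f/6.3 → f/5.6 → f/5 → f/4.5 → f/4 → f/3.5 → f/3.2 → f/2.8 — 3 stops larger aperture (brighter).
Shutter speed: 0.3 → 0.4 → 0.5 → 0.6 → 0.8 — 1 1/3 stops slower (brighter).
Net so far: 3 stops brighter. ISO: 8000 → 6400 → 5000 → 4000 → 3200 → 2500 → 2000 → 1600 → 1250 → 1000.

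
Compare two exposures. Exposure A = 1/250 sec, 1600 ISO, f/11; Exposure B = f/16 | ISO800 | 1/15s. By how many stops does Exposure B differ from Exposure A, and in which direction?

Aperture: f/11 → f/16 — 1 stop stopped down (darker).
Shutter speed: 1/250 → 1/125 → 1/60 → 1/30 → 1/15 — 4 stops longer (brighter).
ISO: 1600 → 800 — 1 stop dropped (darker).
Net: −1 +4 −1 = +2 stops.

2 stops brighter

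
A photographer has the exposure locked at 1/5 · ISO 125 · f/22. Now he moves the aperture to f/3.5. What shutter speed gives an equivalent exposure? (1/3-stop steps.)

1/200s

Aperture: f/22 → f/20 → f/18 → f/16 → f/14 → f/13 → f/11 → f/10 → f/9 → f/8 → f/7.1 → f/6.3 → f/5.6 → f/5 → f/4.5 → f/4 → f/3.5 — 5 1/3 stops wider (brighter).
Need 5 1/3 stops darker from the shutter speed: 1/5 → 1/6 → 1/8 → 1/10 → 1/13 → 1/15 → 1/20 → 1/25 → 1/30 → 1/40 → 1/50 → 1/60 → 1/80 → 1/100 → 1/125 → 1/160 → 1/200.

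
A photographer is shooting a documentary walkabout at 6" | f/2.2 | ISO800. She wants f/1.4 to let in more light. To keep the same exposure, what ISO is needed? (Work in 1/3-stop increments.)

Aperture: f/2.2 → f/2 → f/1.8 → f/1.6 → f/1.4 — 1 1/3 stops opened up (brighter).
Need 1 1/3 stops darker from the ISO: 800 → 640 → 500 → 400 → 320.

ISO 320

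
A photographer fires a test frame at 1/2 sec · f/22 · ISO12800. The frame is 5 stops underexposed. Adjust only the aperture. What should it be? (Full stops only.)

f/4

Underexposed by 5 stops → need 5 stops brighter.
Aperture: f/22 → f/16 → f/11 → f/8 → f/5.6 → f/4.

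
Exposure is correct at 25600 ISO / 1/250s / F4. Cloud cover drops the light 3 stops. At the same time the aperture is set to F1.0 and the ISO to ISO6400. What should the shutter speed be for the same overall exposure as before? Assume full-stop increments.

1/125s

Scene light: 3 stops darker.
Aperture: f/4 → f/2.8 → f/2 → f/1.4 → f/1.0 — 4 stops wider (brighter).
ISO: 25600 → 12800 → 6400 — 2 stops dropped (darker).
Net so far: 1 stop darker. Shutter speed: 1/250 → 1/125.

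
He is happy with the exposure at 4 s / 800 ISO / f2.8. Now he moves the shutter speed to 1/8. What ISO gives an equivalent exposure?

ISO 25600

Shutter speed: 4 → 2 → 1 → 1/2 → 1/4 → 1/8 — 5 stops faster (darker).
Need 5 stops brighter from the ISO: 800 → 1600 → 3200 → 6400 → 12800 → 25600.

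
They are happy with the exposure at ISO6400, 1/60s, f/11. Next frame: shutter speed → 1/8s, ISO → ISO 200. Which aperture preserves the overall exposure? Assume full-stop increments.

Shutter speed: 1/60 → 1/30 → 1/15 → 1/8 — 3 stops longer (brighter).
ISO: 6400 → 3200 → 1600 → 800 → 400 → 200 — 5 stops dropped (darker).
Net change so far: 2 stops darker. Offset with the aperture: f/11 → f/8 → f/5.6.

f/5.6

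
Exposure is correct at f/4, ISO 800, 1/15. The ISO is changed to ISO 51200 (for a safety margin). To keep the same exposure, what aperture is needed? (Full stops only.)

ISO: 800 → 1600 → 3200 → 6400 → 12800 → 25600 → 51200 — 6 stops raised (brighter).
Need 6 stops darker from the aperture: f/4 → f/5.6 → f/8 → f/11 → f/16 → f/22 → f/32.

f/32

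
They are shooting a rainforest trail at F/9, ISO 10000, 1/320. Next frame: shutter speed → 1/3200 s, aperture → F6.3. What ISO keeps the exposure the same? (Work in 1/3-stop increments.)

ISO 51200

Shutter speed: 1/320 → 1/400 → 1/500 → 1/640 → 1/800 → 1/1000 → 1/1250 → 1/1600 → 1/2000 → 1/2500 → 1/3200 — 3 1/3 stops faster (darker).
Aperture: f/9 → f/8 → f/7.1 → f/6.3 — 1 stop opened up (brighter).
Net change so far: 2 1/3 stops darker. Offset with the ISO: 10000 → 12800 → 16000 → 20000 → 25600 → 32000 → 40000 → 51200.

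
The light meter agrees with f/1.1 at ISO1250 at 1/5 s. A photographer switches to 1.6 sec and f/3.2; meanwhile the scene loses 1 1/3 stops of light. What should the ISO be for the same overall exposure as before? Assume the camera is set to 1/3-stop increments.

Scene light: 1 1/3 stops darker.
Shutter speed: 1/5 → 1/4 → 0.3 → 0.4 → 0.5 → 0.6 → 0.8 → 1 → 1.3 → 1.6 — 3 stops slower (brighter).
Aperture: f/1.1 → f/1.2 → f/1.4 → f/1.6 → f/1.8 → f/2 → f/2.2 → f/2.5 → f/2.8 → f/3.2 — 3 stops smaller aperture (darker).
Net so far: 1 1/3 stops darker. ISO: 1250 → 1600 → 2000 → 2500 → 3200.

ISO 3200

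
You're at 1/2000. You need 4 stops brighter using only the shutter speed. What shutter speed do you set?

1/125s

Shutter speed: 1/2000 → 1/1000 → 1/500 → 1/250 → 1/125 — 4 stops longer (brighter).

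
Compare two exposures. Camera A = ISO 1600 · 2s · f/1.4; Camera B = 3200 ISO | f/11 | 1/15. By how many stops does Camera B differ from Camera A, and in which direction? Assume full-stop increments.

10 stops darker

Aperture: f/1.4 → f/2 → f/2.8 → f/4 → f/5.6 → f/8 → f/11 — 6 stops smaller aperture (darker).
Shutter speed: 2 → 1 → 1/2 → 1/4 → 1/8 → 1/15 — 5 stops faster (darker).
ISO: 1600 → 3200 — 1 stop higher (brighter).
Net: −6 −5 +1 = −10 stops.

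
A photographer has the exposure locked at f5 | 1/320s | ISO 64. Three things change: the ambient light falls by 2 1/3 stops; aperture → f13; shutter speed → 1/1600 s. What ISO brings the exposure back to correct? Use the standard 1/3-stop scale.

ISO 10000

Scene light: 2 1/3 stops darker.
Aperture: f/5 → f/5.6 → f/6.3 → f/7.1 → f/8 → f/9 → f/10 → f/11 → f/13 — 2 2/3 stops smaller aperture (darker).
Shutter speed: 1/320 → 1/400 → 1/500 → 1/640 → 1/800 → 1/1000 → 1/1250 → 1/1600 — 2 1/3 stops faster (darker).
Net so far: 7 1/3 stops darker. ISO: 64 → 80 → 100 → 125 → 160 → 200 → 250 → 320 → 400 → 500 → 640 → 800 → 1000 → 1250 → 1600 → 2000 → 2500 → 3200 → 4000 → 5000 → 6400 → 8000 → 10000.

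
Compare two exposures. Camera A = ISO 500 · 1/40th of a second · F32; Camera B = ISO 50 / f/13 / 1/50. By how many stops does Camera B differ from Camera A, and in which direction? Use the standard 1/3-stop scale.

Aperture: f/32 → f/29 → f/25 → f/22 → f/20 → f/18 → f/16 → f/14 → f/13 — 2 2/3 stops wider (brighter).
Shutter speed: 1/40 → 1/50 — 1/3 stop shorter (darker).
ISO: 500 → 400 → 320 → 250 → 200 → 160 → 125 → 100 → 80 → 64 → 50 — 3 1/3 stops lower (darker).
Net: +2 2/3 −1/3 −3 1/3 = −1 stop.

1 stop darker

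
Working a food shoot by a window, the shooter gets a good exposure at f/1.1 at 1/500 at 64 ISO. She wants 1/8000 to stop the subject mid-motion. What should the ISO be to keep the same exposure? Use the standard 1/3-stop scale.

Shutter speed: 1/500 → 1/640 → 1/800 → 1/1000 → 1/1250 → 1/1600 → 1/2000 → 1/2500 → 1/3200 → 1/4000 → 1/5000 → 1/6400 → 1/8000 — 4 stops faster (darker).
Need 4 stops brighter from the ISO: 64 → 80 → 100 → 125 → 160 → 200 → 250 → 320 → 400 → 500 → 640 → 800 → 1000.

ISO 1000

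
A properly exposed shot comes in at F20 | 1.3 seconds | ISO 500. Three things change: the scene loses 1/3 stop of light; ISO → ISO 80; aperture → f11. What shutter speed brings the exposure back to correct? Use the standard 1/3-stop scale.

Scene light: 1/3 stop darker.
ISO: 500 → 400 → 320 → 250 → 200 → 160 → 125 → 100 → 80 — 2 2/3 stops lower (darker).
Aperture: f/20 → f/18 → f/16 → f/14 → f/13 → f/11 — 1 2/3 stops wider (brighter).
Net so far: 1 1/3 stops darker. Shutter speed: 1.3 → 1.6 → 2 → 2.5 → 3.2.

3.2 s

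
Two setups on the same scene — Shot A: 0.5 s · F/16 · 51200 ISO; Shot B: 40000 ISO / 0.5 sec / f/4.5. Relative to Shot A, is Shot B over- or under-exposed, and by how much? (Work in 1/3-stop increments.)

Aperture: f/16 → f/14 → f/13 → f/11 → f/10 → f/9 → f/8 → f/7.1 → f/6.3 → f/5.6 → f/5 → f/4.5 — 3 2/3 stops wider (brighter).
Shutter speed: unchanged.
ISO: 51200 → 40000 — 1/3 stop lower (darker).
Net: +3 2/3 −1/3 = +3 1/3 stops.

3 1/3 stops brighter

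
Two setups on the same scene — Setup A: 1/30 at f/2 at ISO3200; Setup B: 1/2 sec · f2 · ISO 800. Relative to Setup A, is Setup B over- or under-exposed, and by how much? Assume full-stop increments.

Aperture: unchanged.
Shutter speed: 1/30 → 1/15 → 1/8 → 1/4 → 1/2 — 4 stops slower (brighter).
ISO: 3200 → 1600 → 800 — 2 stops dropped (darker).
Net: +4 −2 = +2 stops.

2 stops brighter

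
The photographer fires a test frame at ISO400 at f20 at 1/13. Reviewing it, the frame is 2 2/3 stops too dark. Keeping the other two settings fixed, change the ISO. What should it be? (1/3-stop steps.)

ISO 2500

Underexposed by 2 2/3 stops → need 2 2/3 stops brighter.
ISO: 400 → 500 → 640 → 800 → 1000 → 1250 → 1600 → 2000 → 2500.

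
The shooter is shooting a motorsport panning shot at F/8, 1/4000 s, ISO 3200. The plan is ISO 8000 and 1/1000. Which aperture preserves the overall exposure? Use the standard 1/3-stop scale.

ISO: 3200 → 4000 → 5000 → 6400 → 8000 — 1 1/3 stops higher (brighter).
Shutter speed: 1/4000 → 1/3200 → 1/2500 → 1/2000 → 1/1600 → 1/1250 → 1/1000 — 2 stops longer (brighter).
Net change so far: 3 1/3 stops brighter. Offset with the aperture: f/8 → f/9 → f/10 → f/11 → f/13 → f/14 → f/16 → f/18 → f/20 → f/22 → f/25.

f/25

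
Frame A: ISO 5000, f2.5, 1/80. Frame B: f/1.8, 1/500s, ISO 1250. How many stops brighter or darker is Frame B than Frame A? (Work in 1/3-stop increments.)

Aperture: f/2.5 → f/2.2 → f/2 → f/1.8 — 1 stop larger aperture (brighter).
Shutter speed: 1/80 → 1/100 → 1/125 → 1/160 → 1/200 → 1/250 → 1/320 → 1/400 → 1/500 — 2 2/3 stops faster (darker).
ISO: 5000 → 4000 → 3200 → 2500 → 2000 → 1600 → 1250 — 2 stops lower (darker).
Net: +1 −2 2/3 −2 = −3 2/3 stops.

3 2/3 stops darker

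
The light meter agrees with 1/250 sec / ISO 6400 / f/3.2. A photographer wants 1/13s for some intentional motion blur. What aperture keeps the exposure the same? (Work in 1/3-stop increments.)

Shutter speed: 1/250 → 1/200 → 1/160 → 1/125 → 1/100 → 1/80 → 1/60 → 1/50 → 1/40 → 1/30 → 1/25 → 1/20 → 1/15 → 1/13 — 4 1/3 stops slower (brighter).
Need 4 1/3 stops darker from the aperture: f/3.2 → f/3.5 → f/4 → f/4.5 → f/5 → f/5.6 → f/6.3 → f/7.1 → f/8 → f/9 → f/10 → f/11 → f/13 → f/14.

f/14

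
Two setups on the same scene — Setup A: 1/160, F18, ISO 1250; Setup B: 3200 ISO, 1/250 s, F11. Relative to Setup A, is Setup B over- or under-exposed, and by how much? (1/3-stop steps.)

Aperture: f/18 → f/16 → f/14 → f/13 → f/11 — 1 1/3 stops larger aperture (brighter).
Shutter speed: 1/160 → 1/200 → 1/250 — 2/3 stop shorter (darker).
ISO: 1250 → 1600 → 2000 → 2500 → 3200 — 1 1/3 stops higher (brighter).
Net: +1 1/3 −2/3 +1 1/3 = +2 stops.

2 stops brighter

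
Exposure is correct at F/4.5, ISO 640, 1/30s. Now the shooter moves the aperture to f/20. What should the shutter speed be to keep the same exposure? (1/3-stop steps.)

0.6 s

Aperture: f/4.5 → f/5 → f/5.6 → f/6.3 → f/7.1 → f/8 → f/9 → f/10 → f/11 → f/13 → f/14 → f/16 → f/18 → f/20 — 4 1/3 stops smaller aperture (darker).
Need 4 1/3 stops brighter from the shutter speed: 1/30 → 1/25 → 1/20 → 1/15 → 1/13 → 1/10 → 1/8 → 1/6 → 1/5 → 1/4 → 0.3 → 0.4 → 0.5 → 0.6.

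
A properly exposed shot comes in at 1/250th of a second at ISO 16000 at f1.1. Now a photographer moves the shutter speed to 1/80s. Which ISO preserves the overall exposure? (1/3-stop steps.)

Shutter speed: 1/250 → 1/200 → 1/160 → 1/125 → 1/100 → 1/80 — 1 2/3 stops longer (brighter).
Need 1 2/3 stops darker from the ISO: 16000 → 12800 → 10000 → 8000 → 6400 → 5000.

ISO 5000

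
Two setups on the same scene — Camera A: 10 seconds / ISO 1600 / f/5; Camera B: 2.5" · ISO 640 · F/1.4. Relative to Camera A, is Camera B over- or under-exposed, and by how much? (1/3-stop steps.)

Aperture: f/5 → f/4.5 → f/4 → f/3.5 → f/3.2 → f/2.8 → f/2.5 → f/2.2 → f/2 → f/1.8 → f/1.6 → f/1.4 — 3 2/3 stops wider (brighter).
Shutter speed: 10 → 8 → 6 → 5 → 4 → 3.2 → 2.5 — 2 stops faster (darker).
ISO: 1600 → 1250 → 1000 → 800 → 640 — 1 1/3 stops dropped (darker).
Net: +3 2/3 −2 −1 1/3 = +1/3 stops.

1/3 stop brighter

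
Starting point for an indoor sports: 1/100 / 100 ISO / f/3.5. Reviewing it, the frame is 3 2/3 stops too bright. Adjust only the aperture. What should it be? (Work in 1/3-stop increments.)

Overexposed by 3 2/3 stops → need 3 2/3 stops darker.
Aperture: f/3.5 → f/4 → f/4.5 → f/5 → f/5.6 → f/6.3 → f/7.1 → f/8 → f/9 → f/10 → f/11 → f/13.

f/13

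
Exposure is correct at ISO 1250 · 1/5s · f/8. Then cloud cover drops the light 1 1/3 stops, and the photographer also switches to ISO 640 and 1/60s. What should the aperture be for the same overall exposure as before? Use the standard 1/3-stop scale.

Scene light: 1 1/3 stops darker.
ISO: 1250 → 1000 → 800 → 640 — 1 stop dropped (darker).
Shutter speed: 1/5 → 1/6 → 1/8 → 1/10 → 1/13 → 1/15 → 1/20 → 1/25 → 1/30 → 1/40 → 1/50 → 1/60 — 3 2/3 stops faster (darker).
Net so far: 6 stops darker. Aperture: f/8 → f/7.1 → f/6.3 → f/5.6 → f/5 → f/4.5 → f/4 → f/3.5 → f/3.2 → f/2.8 → f/2.5 → f/2.2 → f/2 → f/1.8 → f/1.6 → f/1.4 → f/1.2 → f/1.1 → f/1.0.

f/1.0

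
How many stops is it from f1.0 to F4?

f/1.0 → f/1.4 → f/2 → f/2.8 → f/4 — count the steps: 4 stops.

4 stops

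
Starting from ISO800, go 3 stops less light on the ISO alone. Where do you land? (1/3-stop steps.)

ISO 100

ISO: 800 → 640 → 500 → 400 → 320 → 250 → 200 → 160 → 125 → 100 — 3 stops lower (darker).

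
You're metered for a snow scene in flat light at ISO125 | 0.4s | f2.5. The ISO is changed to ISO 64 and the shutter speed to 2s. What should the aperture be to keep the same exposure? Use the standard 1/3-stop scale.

ISO: 125 → 100 → 80 → 64 — 1 stop dropped (darker).
Shutter speed: 0.4 → 0.5 → 0.6 → 0.8 → 1 → 1.3 → 1.6 → 2 — 2 1/3 stops longer (brighter).
Net change so far: 1 1/3 stops brighter. Offset with the aperture: f/2.5 → f/2.8 → f/3.2 → f/3.5 → f/4.

f/4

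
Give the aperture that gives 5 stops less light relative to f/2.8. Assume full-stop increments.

Aperture: f/2.8 → f/4 → f/5.6 → f/8 → f/11 → f/16 — 5 stops smaller aperture (darker).

f/16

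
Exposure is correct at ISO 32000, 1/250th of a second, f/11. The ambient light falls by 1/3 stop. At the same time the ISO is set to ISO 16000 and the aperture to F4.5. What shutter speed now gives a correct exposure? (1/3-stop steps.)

1/640s

Scene light: 1/3 stop darker.
ISO: 32000 → 25600 → 20000 → 16000 — 1 stop lower (darker).
Aperture: f/11 → f/10 → f/9 → f/8 → f/7.1 → f/6.3 → f/5.6 → f/5 → f/4.5 — 2 2/3 stops larger aperture (brighter).
Net so far: 1 1/3 stops brighter. Shutter speed: 1/250 → 1/320 → 1/400 → 1/500 → 1/640.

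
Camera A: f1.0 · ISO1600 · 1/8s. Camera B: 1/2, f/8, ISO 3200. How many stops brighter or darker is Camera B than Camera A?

Aperture: f/1.0 → f/1.4 → f/2 → f/2.8 → f/4 → f/5.6 → f/8 — 6 stops smaller aperture (darker).
Shutter speed: 1/8 → 1/4 → 1/2 — 2 stops longer (brighter).
ISO: 1600 → 3200 — 1 stop higher (brighter).
Net: −6 +2 +1 = −3 stops.

3 stops darker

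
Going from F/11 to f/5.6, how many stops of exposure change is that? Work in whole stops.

2 stops

f/11 → f/8 → f/5.6 — count the steps: 2 stops.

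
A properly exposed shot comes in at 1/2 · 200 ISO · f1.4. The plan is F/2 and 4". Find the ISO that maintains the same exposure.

Aperture: f/1.4 → f/2 — 1 stop stopped down (darker).
Shutter speed: 1/2 → 1 → 2 → 4 — 3 stops longer (brighter).
Net change so far: 2 stops brighter. Offset with the ISO: 200 → 100 → 50.

ISO 50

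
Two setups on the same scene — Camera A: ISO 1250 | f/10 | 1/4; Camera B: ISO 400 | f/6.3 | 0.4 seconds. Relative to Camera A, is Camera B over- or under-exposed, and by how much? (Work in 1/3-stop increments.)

1/3 stop brighter

Aperture: f/10 → f/9 → f/8 → f/7.1 → f/6.3 — 1 1/3 stops wider (brighter).
Shutter speed: 1/4 → 0.3 → 0.4 — 2/3 stop slower (brighter).
ISO: 1250 → 1000 → 800 → 640 → 500 → 400 — 1 2/3 stops lower (darker).
Net: +1 1/3 +2/3 −1 2/3 = +1/3 stops.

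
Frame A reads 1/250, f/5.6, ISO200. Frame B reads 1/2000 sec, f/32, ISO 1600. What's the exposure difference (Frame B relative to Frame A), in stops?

5 stops darker

Aperture: f/5.6 → f/8 → f/11 → f/16 → f/22 → f/32 — 5 stops smaller aperture (darker).
Shutter speed: 1/250 → 1/500 → 1/1000 → 1/2000 — 3 stops faster (darker).
ISO: 200 → 400 → 800 → 1600 — 3 stops higher (brighter).
Net: −5 −3 +3 = −5 stops.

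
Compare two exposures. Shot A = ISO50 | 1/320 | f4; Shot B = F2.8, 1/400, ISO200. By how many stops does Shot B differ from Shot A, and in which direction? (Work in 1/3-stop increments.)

2 2/3 stops brighter

Aperture: f/4 → f/3.5 → f/3.2 → f/2.8 — 1 stop wider (brighter).
Shutter speed: 1/320 → 1/400 — 1/3 stop faster (darker).
ISO: 50 → 64 → 80 → 100 → 125 → 160 → 200 — 2 stops higher (brighter).
Net: +1 −1/3 +2 = +2 2/3 stops.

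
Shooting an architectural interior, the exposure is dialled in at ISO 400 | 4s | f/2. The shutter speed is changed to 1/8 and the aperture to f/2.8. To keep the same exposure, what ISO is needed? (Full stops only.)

ISO 25600

Shutter speed: 4 → 2 → 1 → 1/2 → 1/4 → 1/8 — 5 stops shorter (darker).
Aperture: f/2 → f/2.8 — 1 stop stopped down (darker).
Net change so far: 6 stops darker. Offset with the ISO: 400 → 800 → 1600 → 3200 → 6400 → 12800 → 25600.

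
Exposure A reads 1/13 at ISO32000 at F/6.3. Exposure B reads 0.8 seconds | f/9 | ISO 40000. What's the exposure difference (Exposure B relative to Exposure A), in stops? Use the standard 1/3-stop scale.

Aperture: f/6.3 → f/7.1 → f/8 → f/9 — 1 stop stopped down (darker).
Shutter speed: 1/13 → 1/10 → 1/8 → 1/6 → 1/5 → 1/4 → 0.3 → 0.4 → 0.5 → 0.6 → 0.8 — 3 1/3 stops slower (brighter).
ISO: 32000 → 40000 — 1/3 stop higher (brighter).
Net: −1 +3 1/3 +1/3 = +2 2/3 stops.

2 2/3 stops brighter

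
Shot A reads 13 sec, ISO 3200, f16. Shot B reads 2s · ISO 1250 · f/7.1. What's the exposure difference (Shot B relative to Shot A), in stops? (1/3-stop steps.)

1 2/3 stops darker

Aperture: f/16 → f/14 → f/13 → f/11 → f/10 → f/9 → f/8 → f/7.1 — 2 1/3 stops opened up (brighter).
Shutter speed: 13 → 10 → 8 → 6 → 5 → 4 → 3.2 → 2.5 → 2 — 2 2/3 stops shorter (darker).
ISO: 3200 → 2500 → 2000 → 1600 → 1250 — 1 1/3 stops lower (darker).
Net: +2 1/3 −2 2/3 −1 1/3 = −1 2/3 stops.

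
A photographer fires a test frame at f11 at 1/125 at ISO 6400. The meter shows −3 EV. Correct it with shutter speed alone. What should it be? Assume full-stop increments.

1/15s

Underexposed by 3 stops → need 3 stops brighter.
Shutter speed: 1/125 → 1/60 → 1/30 → 1/15.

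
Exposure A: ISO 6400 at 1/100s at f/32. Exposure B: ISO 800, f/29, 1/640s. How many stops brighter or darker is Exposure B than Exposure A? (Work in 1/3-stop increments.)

5 1/3 stops darker

Aperture: f/32 → f/29 — 1/3 stop opened up (brighter).
Shutter speed: 1/100 → 1/125 → 1/160 → 1/200 → 1/250 → 1/320 → 1/400 → 1/500 → 1/640 — 2 2/3 stops shorter (darker).
ISO: 6400 → 5000 → 4000 → 3200 → 2500 → 2000 → 1600 → 1250 → 1000 → 800 — 3 stops lower (darker).
Net: +1/3 −2 2/3 −3 = −5 1/3 stops.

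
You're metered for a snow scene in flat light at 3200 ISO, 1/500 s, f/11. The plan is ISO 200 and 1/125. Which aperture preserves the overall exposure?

f/5.6

ISO: 3200 → 1600 → 800 → 400 → 200 — 4 stops lower (darker).
Shutter speed: 1/500 → 1/250 → 1/125 — 2 stops longer (brighter).
Net change so far: 2 stops darker. Offset with the aperture: f/11 → f/8 → f/5.6.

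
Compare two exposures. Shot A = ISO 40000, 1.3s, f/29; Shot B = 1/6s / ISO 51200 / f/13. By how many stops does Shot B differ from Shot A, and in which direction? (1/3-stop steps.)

1/3 stop darker

Aperture: f/29 → f/25 → f/22 → f/20 → f/18 → f/16 → f/14 → f/13 — 2 1/3 stops wider (brighter).
Shutter speed: 1.3 → 1 → 0.8 → 0.6 → 0.5 → 0.4 → 0.3 → 1/4 → 1/5 → 1/6 — 3 stops faster (darker).
ISO: 40000 → 51200 — 1/3 stop higher (brighter).
Net: +2 1/3 −3 +1/3 = −1/3 stops.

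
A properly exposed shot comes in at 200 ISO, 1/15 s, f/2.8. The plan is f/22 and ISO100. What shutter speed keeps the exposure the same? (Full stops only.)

8 s

Aperture: f/2.8 → f/4 → f/5.6 → f/8 → f/11 → f/16 → f/22 — 6 stops smaller aperture (darker).
ISO: 200 → 100 — 1 stop lower (darker).
Net change so far: 7 stops darker. Offset with the shutter speed: 1/15 → 1/8 → 1/4 → 1/2 → 1 → 2 → 4 → 8.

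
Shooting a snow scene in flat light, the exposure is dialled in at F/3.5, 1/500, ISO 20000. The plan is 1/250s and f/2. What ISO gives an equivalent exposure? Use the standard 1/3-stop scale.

Shutter speed: 1/500 → 1/400 → 1/320 → 1/250 — 1 stop slower (brighter).
Aperture: f/3.5 → f/3.2 → f/2.8 → f/2.5 → f/2.2 → f/2 — 1 2/3 stops larger aperture (brighter).
Net change so far: 2 2/3 stops brighter. Offset with the ISO: 20000 → 16000 → 12800 → 10000 → 8000 → 6400 → 5000 → 4000 → 3200.

ISO 3200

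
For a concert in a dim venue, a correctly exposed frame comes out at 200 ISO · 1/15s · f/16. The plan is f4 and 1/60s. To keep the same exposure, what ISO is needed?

Aperture: f/16 → f/11 → f/8 → f/5.6 → f/4 — 4 stops larger aperture (brighter).
Shutter speed: 1/15 → 1/30 → 1/60 — 2 stops shorter (darker).
Net change so far: 2 stops brighter. Offset with the ISO: 200 → 100 → 50.

ISO 50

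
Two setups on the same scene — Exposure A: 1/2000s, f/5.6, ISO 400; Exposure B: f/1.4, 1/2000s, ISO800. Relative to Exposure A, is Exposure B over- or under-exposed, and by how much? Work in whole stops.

Aperture: f/5.6 → f/4 → f/2.8 → f/2 → f/1.4 — 4 stops opened up (brighter).
Shutter speed: unchanged.
ISO: 400 → 800 — 1 stop higher (brighter).
Net: +4 +1 = +5 stops.

5 stops brighter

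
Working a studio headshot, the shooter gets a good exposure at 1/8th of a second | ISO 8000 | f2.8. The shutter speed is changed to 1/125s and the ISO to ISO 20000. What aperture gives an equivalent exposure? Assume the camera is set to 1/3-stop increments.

Shutter speed: 1/8 → 1/10 → 1/13 → 1/15 → 1/20 → 1/25 → 1/30 → 1/40 → 1/50 → 1/60 → 1/80 → 1/100 → 1/125 — 4 stops shorter (darker).
ISO: 8000 → 10000 → 12800 → 16000 → 20000 — 1 1/3 stops higher (brighter).
Net change so far: 2 2/3 stops darker. Offset with the aperture: f/2.8 → f/2.5 → f/2.2 → f/2 → f/1.8 → f/1.6 → f/1.4 → f/1.2 → f/1.1.

f/1.1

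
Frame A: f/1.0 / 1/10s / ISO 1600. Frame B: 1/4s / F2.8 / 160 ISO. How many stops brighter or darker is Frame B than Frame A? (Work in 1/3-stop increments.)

5 stops darker

Aperture: f/1.0 → f/1.1 → f/1.2 → f/1.4 → f/1.6 → f/1.8 → f/2 → f/2.2 → f/2.5 → f/2.8 — 3 stops narrower (darker).
Shutter speed: 1/10 → 1/8 → 1/6 → 1/5 → 1/4 — 1 1/3 stops longer (brighter).
ISO: 1600 → 1250 → 1000 → 800 → 640 → 500 → 400 → 320 → 250 → 200 → 160 — 3 1/3 stops lower (darker).
Net: −3 +1 1/3 −3 1/3 = −5 stops.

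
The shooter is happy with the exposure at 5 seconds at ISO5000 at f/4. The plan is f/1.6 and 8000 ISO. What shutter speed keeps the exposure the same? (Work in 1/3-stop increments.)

Aperture: f/4 → f/3.5 → f/3.2 → f/2.8 → f/2.5 → f/2.2 → f/2 → f/1.8 → f/1.6 — 2 2/3 stops opened up (brighter).
ISO: 5000 → 6400 → 8000 — 2/3 stop higher (brighter).
Net change so far: 3 1/3 stops brighter. Offset with the shutter speed: 5 → 4 → 3.2 → 2.5 → 2 → 1.6 → 1.3 → 1 → 0.8 → 0.6 → 0.5.

0.5 s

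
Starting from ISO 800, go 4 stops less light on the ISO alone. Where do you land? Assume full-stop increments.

ISO 50

ISO: 800 → 400 → 200 → 100 → 50 — 4 stops lower (darker).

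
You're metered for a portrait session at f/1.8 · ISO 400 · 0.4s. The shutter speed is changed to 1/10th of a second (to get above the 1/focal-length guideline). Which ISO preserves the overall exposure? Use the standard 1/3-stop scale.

Shutter speed: 0.4 → 0.3 → 1/4 → 1/5 → 1/6 → 1/8 → 1/10 — 2 stops shorter (darker).
Need 2 stops brighter from the ISO: 400 → 500 → 640 → 800 → 1000 → 1250 → 1600.

ISO 1600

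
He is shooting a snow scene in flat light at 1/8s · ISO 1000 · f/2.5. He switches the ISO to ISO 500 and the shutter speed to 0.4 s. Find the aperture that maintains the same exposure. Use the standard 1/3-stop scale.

ISO: 1000 → 800 → 640 → 500 — 1 stop lower (darker).
Shutter speed: 1/8 → 1/6 → 1/5 → 1/4 → 0.3 → 0.4 — 1 2/3 stops longer (brighter).
Net change so far: 2/3 stop brighter. Offset with the aperture: f/2.5 → f/2.8 → f/3.2.

f/3.2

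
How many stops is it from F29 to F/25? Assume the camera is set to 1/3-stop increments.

f/29 → f/25 — count the steps: 1 third-stops = 1/3 stop.

1/3 stop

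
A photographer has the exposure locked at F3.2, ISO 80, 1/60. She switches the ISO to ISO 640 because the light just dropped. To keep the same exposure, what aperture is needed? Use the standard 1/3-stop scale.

ISO: 80 → 100 → 125 → 160 → 200 → 250 → 320 → 400 → 500 → 640 — 3 stops raised (brighter).
Need 3 stops darker from the aperture: f/3.2 → f/3.5 → f/4 → f/4.5 → f/5 → f/5.6 → f/6.3 → f/7.1 → f/8 → f/9.

f/9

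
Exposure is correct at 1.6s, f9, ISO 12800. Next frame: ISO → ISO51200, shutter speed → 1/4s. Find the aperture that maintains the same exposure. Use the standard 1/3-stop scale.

ISO: 12800 → 16000 → 20000 → 25600 → 32000 → 40000 → 51200 — 2 stops raised (brighter).
Shutter speed: 1.6 → 1.3 → 1 → 0.8 → 0.6 → 0.5 → 0.4 → 0.3 → 1/4 — 2 2/3 stops faster (darker).
Net change so far: 2/3 stop darker. Offset with the aperture: f/9 → f/8 → f/7.1.

f/7.1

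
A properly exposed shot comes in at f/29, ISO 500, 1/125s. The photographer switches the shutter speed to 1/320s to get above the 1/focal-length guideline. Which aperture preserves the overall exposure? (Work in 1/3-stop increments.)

Shutter speed: 1/125 → 1/160 → 1/200 → 1/250 → 1/320 — 1 1/3 stops shorter (darker).
Need 1 1/3 stops brighter from the aperture: f/29 → f/25 → f/22 → f/20 → f/18.

f/18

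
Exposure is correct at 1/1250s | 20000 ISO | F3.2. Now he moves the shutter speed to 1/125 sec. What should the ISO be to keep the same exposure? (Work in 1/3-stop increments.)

ISO 2000

Shutter speed: 1/1250 → 1/1000 → 1/800 → 1/640 → 1/500 → 1/400 → 1/320 → 1/250 → 1/200 → 1/160 → 1/125 — 3 1/3 stops slower (brighter).
Need 3 1/3 stops darker from the ISO: 20000 → 16000 → 12800 → 10000 → 8000 → 6400 → 5000 → 4000 → 3200 → 2500 → 2000.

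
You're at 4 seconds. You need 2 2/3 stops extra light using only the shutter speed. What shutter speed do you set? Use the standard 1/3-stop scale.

Shutter speed: 4 → 5 → 6 → 8 → 10 → 13 → 15 → 20 → 25 — 2 2/3 stops longer (brighter).

25 s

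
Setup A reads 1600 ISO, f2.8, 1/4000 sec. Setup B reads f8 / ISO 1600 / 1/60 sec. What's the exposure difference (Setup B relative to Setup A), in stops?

3 stops brighter

Aperture: f/2.8 → f/4 → f/5.6 → f/8 — 3 stops stopped down (darker).
Shutter speed: 1/4000 → 1/2000 → 1/1000 → 1/500 → 1/250 → 1/125 → 1/60 — 6 stops slower (brighter).
ISO: unchanged.
Net: −3 +6 = +3 stops.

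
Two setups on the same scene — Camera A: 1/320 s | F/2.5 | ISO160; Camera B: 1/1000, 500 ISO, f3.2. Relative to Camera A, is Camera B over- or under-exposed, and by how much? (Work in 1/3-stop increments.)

2/3 stop darker

Aperture: f/2.5 → f/2.8 → f/3.2 — 2/3 stop narrower (darker).
Shutter speed: 1/320 → 1/400 → 1/500 → 1/640 → 1/800 → 1/1000 — 1 2/3 stops faster (darker).
ISO: 160 → 200 → 250 → 320 → 400 → 500 — 1 2/3 stops raised (brighter).
Net: −2/3 −1 2/3 +1 2/3 = −2/3 stops.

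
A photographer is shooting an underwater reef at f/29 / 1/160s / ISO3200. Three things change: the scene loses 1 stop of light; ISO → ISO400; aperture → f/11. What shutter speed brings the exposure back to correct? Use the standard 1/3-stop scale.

Scene light: 1 stop darker.
ISO: 3200 → 2500 → 2000 → 1600 → 1250 → 1000 → 800 → 640 → 500 → 400 — 3 stops dropped (darker).
Aperture: f/29 → f/25 → f/22 → f/20 → f/18 → f/16 → f/14 → f/13 → f/11 — 2 2/3 stops wider (brighter).
Net so far: 1 1/3 stops darker. Shutter speed: 1/160 → 1/125 → 1/100 → 1/80 → 1/60.

1/60s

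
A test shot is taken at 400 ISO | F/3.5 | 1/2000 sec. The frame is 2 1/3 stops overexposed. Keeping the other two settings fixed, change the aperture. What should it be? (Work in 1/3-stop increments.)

f/8

Overexposed by 2 1/3 stops → need 2 1/3 stops darker.
Aperture: f/3.5 → f/4 → f/4.5 → f/5 → f/5.6 → f/6.3 → f/7.1 → f/8.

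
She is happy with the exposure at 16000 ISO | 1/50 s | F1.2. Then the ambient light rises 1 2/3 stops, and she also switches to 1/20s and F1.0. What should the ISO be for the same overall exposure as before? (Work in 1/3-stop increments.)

ISO 1250

Scene light: 1 2/3 stops brighter.
Shutter speed: 1/50 → 1/40 → 1/30 → 1/25 → 1/20 — 1 1/3 stops slower (brighter).
Aperture: f/1.2 → f/1.1 → f/1.0 — 2/3 stop larger aperture (brighter).
Net so far: 3 2/3 stops brighter. ISO: 16000 → 12800 → 10000 → 8000 → 6400 → 5000 → 4000 → 3200 → 2500 → 2000 → 1600 → 1250.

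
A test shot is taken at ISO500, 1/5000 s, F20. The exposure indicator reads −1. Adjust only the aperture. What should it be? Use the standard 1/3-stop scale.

Underexposed by 1 stop → need 1 stop brighter.
Aperture: f/20 → f/18 → f/16 → f/14.

f/14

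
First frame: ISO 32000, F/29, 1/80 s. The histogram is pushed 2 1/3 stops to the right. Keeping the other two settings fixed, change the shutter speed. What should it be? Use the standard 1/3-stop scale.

Overexposed by 2 1/3 stops → need 2 1/3 stops darker.
Shutter speed: 1/80 → 1/100 → 1/125 → 1/160 → 1/200 → 1/250 → 1/320 → 1/400.

1/400s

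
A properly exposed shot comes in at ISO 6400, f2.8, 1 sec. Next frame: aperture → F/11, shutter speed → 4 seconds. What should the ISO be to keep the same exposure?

Aperture: f/2.8 → f/4 → f/5.6 → f/8 → f/11 — 4 stops stopped down (darker).
Shutter speed: 1 → 2 → 4 — 2 stops slower (brighter).
Net change so far: 2 stops darker. Offset with the ISO: 6400 → 12800 → 25600.

ISO 25600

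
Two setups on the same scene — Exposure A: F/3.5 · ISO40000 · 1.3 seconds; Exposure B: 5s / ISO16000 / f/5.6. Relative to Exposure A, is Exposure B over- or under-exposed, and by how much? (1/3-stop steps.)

2/3 stop darker

Aperture: f/3.5 → f/4 → f/4.5 → f/5 → f/5.6 — 1 1/3 stops smaller aperture (darker).
Shutter speed: 1.3 → 1.6 → 2 → 2.5 → 3.2 → 4 → 5 — 2 stops longer (brighter).
ISO: 40000 → 32000 → 25600 → 20000 → 16000 — 1 1/3 stops lower (darker).
Net: −1 1/3 +2 −1 1/3 = −2/3 stops.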